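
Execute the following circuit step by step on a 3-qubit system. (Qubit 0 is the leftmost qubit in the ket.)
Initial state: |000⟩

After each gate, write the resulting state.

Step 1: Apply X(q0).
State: |100⟩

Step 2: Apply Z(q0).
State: -|100⟩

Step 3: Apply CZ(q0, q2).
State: -|100⟩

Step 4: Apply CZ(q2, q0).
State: -|100⟩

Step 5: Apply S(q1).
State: -|100⟩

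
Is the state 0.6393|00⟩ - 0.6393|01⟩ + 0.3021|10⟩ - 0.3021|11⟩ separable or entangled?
Separable

Writing the state as a|00⟩ + b|01⟩ + c|10⟩ + d|11⟩, it is a product state iff ad − bc = 0.
Here (a, b, c, d) = (0.6393, -0.6393, 0.3021, -0.3021): ad − bc = (0.6393)(-0.3021) − (-0.6393)(0.3021) = 0, so the state is separable.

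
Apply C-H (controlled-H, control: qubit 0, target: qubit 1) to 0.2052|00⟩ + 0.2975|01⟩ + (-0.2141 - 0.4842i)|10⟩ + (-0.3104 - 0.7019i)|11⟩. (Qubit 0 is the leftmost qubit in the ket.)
0.2052|00⟩ + 0.2975|01⟩ + (-0.3709 - 0.8387i)|10⟩ + (0.06809 + 0.1539i)|11⟩

C-H leaves the control-|0⟩ kets |00⟩, |01⟩ unchanged and applies H to qubit 1 on the control-|1⟩ pair (|10⟩, |11⟩).
H = [[1/√2, 1/√2], [1/√2, -1/√2]].
With a = amp(|10⟩) = (-0.2141 - 0.4842i) and b = amp(|11⟩) = (-0.3104 - 0.7019i):
new amp(|10⟩) = (1/√2)·a + (1/√2)·b = (-0.3709 - 0.8387i)
new amp(|11⟩) = (1/√2)·a + (-1/√2)·b = (0.06809 + 0.1539i)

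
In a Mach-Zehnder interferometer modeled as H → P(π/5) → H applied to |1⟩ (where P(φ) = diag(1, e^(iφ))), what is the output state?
(0.09549 - 0.2939i)|0⟩ + (0.9045 + 0.2939i)|1⟩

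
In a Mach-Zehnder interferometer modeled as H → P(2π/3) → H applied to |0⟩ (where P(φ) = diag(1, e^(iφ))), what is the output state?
(0.25 + 0.433i)|0⟩ + (0.75 - 0.433i)|1⟩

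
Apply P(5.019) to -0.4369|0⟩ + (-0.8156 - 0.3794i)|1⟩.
-0.4369|0⟩ + (-0.6079 + 0.663i)|1⟩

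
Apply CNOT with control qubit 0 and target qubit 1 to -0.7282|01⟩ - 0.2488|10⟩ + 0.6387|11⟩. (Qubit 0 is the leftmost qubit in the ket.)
-0.7282|01⟩ + 0.6387|10⟩ - 0.2488|11⟩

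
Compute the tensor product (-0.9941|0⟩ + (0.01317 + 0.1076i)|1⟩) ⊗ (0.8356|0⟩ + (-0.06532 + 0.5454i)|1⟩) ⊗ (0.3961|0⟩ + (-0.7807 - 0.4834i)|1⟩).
-0.329|000⟩ + (0.6485 + 0.4015i)|001⟩ + (0.02572 - 0.2148i)|010⟩ + (-0.3128 + 0.3919i)|011⟩ + (0.004359 + 0.03561i)|100⟩ + (0.03487 - 0.07551i)|101⟩ + (-0.02359 + 0.00006119i)|110⟩ + (0.04656 + 0.02866i)|111⟩

amp(|b₁b₂…⟩) = product of the factor amplitudes for bits b₁, b₂, …; only kets whose every factor amplitude is nonzero survive.
|000⟩: (-0.9941)(0.8356)(0.3961) = -0.329
|001⟩: (-0.9941)(0.8356)(-0.7807 - 0.4834i) = (0.6485 + 0.4015i)
|010⟩: (-0.9941)(-0.06532 + 0.5454i)(0.3961) = (0.02572 - 0.2148i)
|011⟩: (-0.9941)(-0.06532 + 0.5454i)(-0.7807 - 0.4834i) = (-0.3128 + 0.3919i)
|100⟩: (0.01317 + 0.1076i)(0.8356)(0.3961) = (0.004359 + 0.03561i)
|101⟩: (0.01317 + 0.1076i)(0.8356)(-0.7807 - 0.4834i) = (0.03487 - 0.07551i)
|110⟩: (0.01317 + 0.1076i)(-0.06532 + 0.5454i)(0.3961) = (-0.02359 + 0.00006119i)
|111⟩: (0.01317 + 0.1076i)(-0.06532 + 0.5454i)(-0.7807 - 0.4834i) = (0.04656 + 0.02866i)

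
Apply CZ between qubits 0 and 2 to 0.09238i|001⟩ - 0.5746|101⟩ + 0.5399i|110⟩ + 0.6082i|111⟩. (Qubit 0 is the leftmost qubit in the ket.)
0.09238i|001⟩ + 0.5746|101⟩ + 0.5399i|110⟩ - 0.6082i|111⟩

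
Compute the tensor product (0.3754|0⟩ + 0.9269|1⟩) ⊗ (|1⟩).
0.3754|01⟩ + 0.9269|11⟩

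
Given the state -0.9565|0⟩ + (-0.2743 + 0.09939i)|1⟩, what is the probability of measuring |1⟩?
0.08512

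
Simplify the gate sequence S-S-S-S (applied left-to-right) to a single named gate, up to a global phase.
I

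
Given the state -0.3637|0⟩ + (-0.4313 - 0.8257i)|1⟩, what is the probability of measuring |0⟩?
0.1323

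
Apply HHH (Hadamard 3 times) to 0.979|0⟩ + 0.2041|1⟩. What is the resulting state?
0.8366|0⟩ + 0.5479|1⟩

H² = I, so H^3 = H: a single Hadamard. With (a, b) = (0.979, 0.2041), H gives ((a + b)/√2, (a − b)/√2) = (0.8366, 0.5479).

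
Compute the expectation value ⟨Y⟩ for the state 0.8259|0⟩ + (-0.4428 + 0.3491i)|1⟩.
0.5766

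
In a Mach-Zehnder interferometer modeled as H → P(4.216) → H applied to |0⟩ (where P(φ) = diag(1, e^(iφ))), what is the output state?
(0.2619 - 0.4397i)|0⟩ + (0.7381 + 0.4397i)|1⟩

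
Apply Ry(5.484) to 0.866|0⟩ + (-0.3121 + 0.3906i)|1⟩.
(-0.6764 - 0.152i)|0⟩ + (0.6244 - 0.3598i)|1⟩

Ry(5.484) = [[cos(θ/2), −sin(θ/2)], [sin(θ/2), cos(θ/2)]]; θ = 5.484, cos(θ/2) ≈ -0.92122, sin(θ/2) ≈ 0.389043.
With a = amp(|0⟩) = 0.866 and b = amp(|1⟩) = (-0.3121 + 0.3906i):
new amp(|0⟩) = (-0.92122)·a + (-0.389043)·b = (-0.6764 - 0.152i)
new amp(|1⟩) = (0.389043)·a + (-0.92122)·b = (0.6244 - 0.3598i)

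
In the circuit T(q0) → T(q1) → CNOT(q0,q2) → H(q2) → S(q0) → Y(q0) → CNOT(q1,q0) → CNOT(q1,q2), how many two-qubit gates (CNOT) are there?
3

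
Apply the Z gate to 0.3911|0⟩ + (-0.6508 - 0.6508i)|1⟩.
0.3911|0⟩ + (0.6508 + 0.6508i)|1⟩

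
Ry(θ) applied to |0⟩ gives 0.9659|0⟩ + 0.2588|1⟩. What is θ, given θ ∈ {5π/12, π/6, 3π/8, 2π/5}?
π/6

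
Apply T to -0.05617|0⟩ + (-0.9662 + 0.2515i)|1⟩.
-0.05617|0⟩ + (-0.861 - 0.5054i)|1⟩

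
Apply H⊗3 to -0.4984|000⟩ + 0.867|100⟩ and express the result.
0.1303|000⟩ + 0.1303|001⟩ + 0.1303|010⟩ + 0.1303|011⟩ - 0.4827|100⟩ - 0.4827|101⟩ - 0.4827|110⟩ - 0.4827|111⟩

H⊗3 gives amp(|y⟩) = (1/2√2) Σ_x (−1)^(x·y) amp(|x⟩), where x·y is the number of positions in which both x and y have a 1.
|000⟩: (-0.4984 + 0.867)/(2√2) = 0.1303
|001⟩: (-0.4984 + 0.867)/(2√2) = 0.1303
|010⟩: (-0.4984 + 0.867)/(2√2) = 0.1303
|011⟩: (-0.4984 + 0.867)/(2√2) = 0.1303
|100⟩: (-0.4984 - 0.867)/(2√2) = -0.4827
|101⟩: (-0.4984 - 0.867)/(2√2) = -0.4827
|110⟩: (-0.4984 - 0.867)/(2√2) = -0.4827
|111⟩: (-0.4984 - 0.867)/(2√2) = -0.4827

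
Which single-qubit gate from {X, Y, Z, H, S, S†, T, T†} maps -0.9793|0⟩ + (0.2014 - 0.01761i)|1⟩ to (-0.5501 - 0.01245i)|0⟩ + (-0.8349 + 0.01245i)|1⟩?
H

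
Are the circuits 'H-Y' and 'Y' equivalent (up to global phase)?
No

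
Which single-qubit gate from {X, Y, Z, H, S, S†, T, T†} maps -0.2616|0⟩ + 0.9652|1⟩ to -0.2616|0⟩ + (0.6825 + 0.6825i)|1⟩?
T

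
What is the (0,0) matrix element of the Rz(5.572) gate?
(-0.9374 - 0.3481i)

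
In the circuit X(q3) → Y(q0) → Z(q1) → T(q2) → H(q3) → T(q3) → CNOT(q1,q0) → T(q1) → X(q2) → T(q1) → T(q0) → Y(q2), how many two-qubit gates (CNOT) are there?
1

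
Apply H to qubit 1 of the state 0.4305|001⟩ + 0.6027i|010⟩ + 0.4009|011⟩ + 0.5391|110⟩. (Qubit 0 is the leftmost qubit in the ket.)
0.4262i|000⟩ + 0.5879|001⟩ - 0.4262i|010⟩ + 0.02093|011⟩ + 0.3812|100⟩ - 0.3812|110⟩

H on qubit 1 mixes each pair of kets that differ only in qubit 1: amplitudes (a, b) of (|…0…⟩, |…1…⟩) become ((a + b)/√2, (a − b)/√2). Kets absent from the input have amplitude 0.
(|000⟩, |010⟩): (a, b) = (0, 0.6027i) → (0.4262i, -0.4262i)
(|001⟩, |011⟩): (a, b) = (0.4305, 0.4009) → (0.5879, 0.02093)
(|100⟩, |110⟩): (a, b) = (0, 0.5391) → (0.3812, -0.3812)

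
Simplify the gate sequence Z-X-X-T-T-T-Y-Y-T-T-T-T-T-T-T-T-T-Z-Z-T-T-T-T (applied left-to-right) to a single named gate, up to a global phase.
Z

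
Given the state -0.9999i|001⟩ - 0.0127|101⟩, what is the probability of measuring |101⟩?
0.0001613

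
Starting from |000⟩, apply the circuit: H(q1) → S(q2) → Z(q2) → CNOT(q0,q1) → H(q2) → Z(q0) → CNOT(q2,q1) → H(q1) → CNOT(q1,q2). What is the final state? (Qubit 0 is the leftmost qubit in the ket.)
1/√2|000⟩ + 1/√2|001⟩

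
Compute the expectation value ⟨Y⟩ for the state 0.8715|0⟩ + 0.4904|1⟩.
0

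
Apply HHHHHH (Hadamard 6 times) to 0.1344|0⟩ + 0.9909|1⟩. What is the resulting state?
0.1344|0⟩ + 0.9909|1⟩

H² = I, so an even number of Hadamards cancels: H^6 = I and the state is unchanged.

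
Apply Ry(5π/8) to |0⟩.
0.5556|0⟩ + 0.8315|1⟩

Ry(5π/8) = [[cos(θ/2), −sin(θ/2)], [sin(θ/2), cos(θ/2)]]; θ = 5π/8, cos(θ/2) ≈ 0.55557, sin(θ/2) ≈ 0.83147.
With a = amp(|0⟩) = 1 and b = amp(|1⟩) = 0:
new amp(|0⟩) = (0.55557)·a + (-0.83147)·b = 0.5556
new amp(|1⟩) = (0.83147)·a + (0.55557)·b = 0.8315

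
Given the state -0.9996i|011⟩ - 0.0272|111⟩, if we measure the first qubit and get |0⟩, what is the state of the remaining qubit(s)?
-i|11⟩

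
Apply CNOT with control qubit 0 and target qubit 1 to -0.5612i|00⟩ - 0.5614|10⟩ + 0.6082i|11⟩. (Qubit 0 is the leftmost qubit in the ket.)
-0.5612i|00⟩ + 0.6082i|10⟩ - 0.5614|11⟩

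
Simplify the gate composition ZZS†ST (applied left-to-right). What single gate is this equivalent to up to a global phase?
T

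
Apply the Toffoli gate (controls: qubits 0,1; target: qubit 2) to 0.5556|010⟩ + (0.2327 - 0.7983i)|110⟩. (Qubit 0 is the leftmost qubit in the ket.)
0.5556|010⟩ + (0.2327 - 0.7983i)|111⟩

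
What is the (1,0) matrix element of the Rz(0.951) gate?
0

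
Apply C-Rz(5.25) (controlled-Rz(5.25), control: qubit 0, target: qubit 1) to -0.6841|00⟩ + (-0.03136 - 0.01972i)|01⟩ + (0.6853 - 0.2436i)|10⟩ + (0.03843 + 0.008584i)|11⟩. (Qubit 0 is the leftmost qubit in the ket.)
-0.6841|00⟩ + (-0.03136 - 0.01972i)|01⟩ + (-0.7162 - 0.1267i)|10⟩ + (-0.03765 + 0.01152i)|11⟩

C-Rz(5.25) leaves the control-|0⟩ kets |00⟩, |01⟩ unchanged and applies Rz(5.25) to qubit 1 on the control-|1⟩ pair (|10⟩, |11⟩).
Rz(5.25) = [[e^(−iθ/2), 0], [0, e^(iθ/2)]] with e^(±iθ/2) = cos(θ/2) ± i·sin(θ/2); θ = 5.25, cos(θ/2) ≈ -0.869507, sin(θ/2) ≈ 0.49392.
With a = amp(|10⟩) = (0.6853 - 0.2436i) and b = amp(|11⟩) = (0.03843 + 0.008584i):
new amp(|10⟩) = (-0.869507 - 0.49392i)·a = (-0.7162 - 0.1267i)
new amp(|11⟩) = (-0.869507 + 0.49392i)·b = (-0.03765 + 0.01152i)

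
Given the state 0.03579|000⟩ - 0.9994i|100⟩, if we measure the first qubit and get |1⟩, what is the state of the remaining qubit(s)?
-i|00⟩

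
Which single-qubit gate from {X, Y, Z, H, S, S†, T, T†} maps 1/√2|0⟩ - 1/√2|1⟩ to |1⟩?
H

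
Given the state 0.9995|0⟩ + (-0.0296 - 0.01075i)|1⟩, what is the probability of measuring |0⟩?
0.999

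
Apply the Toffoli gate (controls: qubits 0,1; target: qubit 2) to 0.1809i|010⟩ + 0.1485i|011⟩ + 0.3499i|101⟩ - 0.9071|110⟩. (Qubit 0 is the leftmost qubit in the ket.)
0.1809i|010⟩ + 0.1485i|011⟩ + 0.3499i|101⟩ - 0.9071|111⟩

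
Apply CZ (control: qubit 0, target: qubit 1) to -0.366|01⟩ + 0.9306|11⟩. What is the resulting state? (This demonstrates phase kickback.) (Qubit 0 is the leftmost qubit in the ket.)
-0.366|01⟩ - 0.9306|11⟩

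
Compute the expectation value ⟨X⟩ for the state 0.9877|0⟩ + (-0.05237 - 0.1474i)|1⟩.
-0.1035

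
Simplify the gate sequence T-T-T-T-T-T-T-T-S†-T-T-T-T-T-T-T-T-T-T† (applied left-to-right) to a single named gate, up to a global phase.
S†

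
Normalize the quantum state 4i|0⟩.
i|0⟩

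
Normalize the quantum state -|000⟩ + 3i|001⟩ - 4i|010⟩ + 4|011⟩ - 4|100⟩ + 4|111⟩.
-0.1162|000⟩ + 0.3487i|001⟩ - 0.465i|010⟩ + 0.465|011⟩ - 0.465|100⟩ + 0.465|111⟩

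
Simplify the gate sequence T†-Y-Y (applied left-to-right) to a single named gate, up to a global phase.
T†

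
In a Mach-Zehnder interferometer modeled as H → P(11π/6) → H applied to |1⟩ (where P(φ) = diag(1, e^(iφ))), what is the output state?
(0.06699 + 0.25i)|0⟩ + (0.933 - 0.25i)|1⟩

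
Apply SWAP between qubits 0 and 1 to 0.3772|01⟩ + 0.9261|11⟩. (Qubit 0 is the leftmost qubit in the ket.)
0.3772|10⟩ + 0.9261|11⟩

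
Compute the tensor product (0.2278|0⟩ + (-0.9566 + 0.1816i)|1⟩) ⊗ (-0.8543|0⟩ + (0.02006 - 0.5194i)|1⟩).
-0.1946|00⟩ + (0.00457 - 0.1183i)|01⟩ + (0.8172 - 0.1551i)|10⟩ + (0.07513 + 0.5005i)|11⟩

amp(|b₁b₂…⟩) = product of the factor amplitudes for bits b₁, b₂, …; only kets whose every factor amplitude is nonzero survive.
|00⟩: (0.2278)(-0.8543) = -0.1946
|01⟩: (0.2278)(0.02006 - 0.5194i) = (0.00457 - 0.1183i)
|10⟩: (-0.9566 + 0.1816i)(-0.8543) = (0.8172 - 0.1551i)
|11⟩: (-0.9566 + 0.1816i)(0.02006 - 0.5194i) = (0.07513 + 0.5005i)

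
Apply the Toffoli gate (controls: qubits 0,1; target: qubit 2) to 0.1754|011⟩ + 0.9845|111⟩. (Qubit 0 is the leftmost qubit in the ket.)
0.1754|011⟩ + 0.9845|110⟩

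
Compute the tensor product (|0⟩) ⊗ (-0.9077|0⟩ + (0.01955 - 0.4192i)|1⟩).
-0.9077|00⟩ + (0.01955 - 0.4192i)|01⟩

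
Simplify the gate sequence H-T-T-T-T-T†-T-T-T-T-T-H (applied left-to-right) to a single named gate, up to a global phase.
I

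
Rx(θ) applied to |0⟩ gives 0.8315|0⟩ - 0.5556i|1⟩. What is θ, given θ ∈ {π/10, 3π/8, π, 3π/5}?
3π/8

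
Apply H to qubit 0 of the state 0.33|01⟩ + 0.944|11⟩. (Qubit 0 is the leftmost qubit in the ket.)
0.9009|01⟩ - 0.4342|11⟩

H on qubit 0 mixes each pair of kets that differ only in qubit 0: amplitudes (a, b) of (|…0…⟩, |…1…⟩) become ((a + b)/√2, (a − b)/√2). Kets absent from the input have amplitude 0.
(|01⟩, |11⟩): (a, b) = (0.33, 0.944) → (0.9009, -0.4342)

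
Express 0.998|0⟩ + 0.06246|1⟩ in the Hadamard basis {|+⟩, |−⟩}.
0.7499|+⟩ + 0.6615|−⟩

With |ψ⟩ = α|0⟩ + β|1⟩, the Hadamard-basis coefficients are ⟨+|ψ⟩ = (α + β)/√2 and ⟨−|ψ⟩ = (α − β)/√2.
Here α = 0.998, β = 0.06246: (α + β)/√2 = 0.7499, (α − β)/√2 = 0.6615.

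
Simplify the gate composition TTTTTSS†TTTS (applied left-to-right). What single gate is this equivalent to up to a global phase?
S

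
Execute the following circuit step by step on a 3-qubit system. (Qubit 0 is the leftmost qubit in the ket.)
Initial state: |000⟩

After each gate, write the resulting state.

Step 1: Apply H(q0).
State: 1/√2|000⟩ + 1/√2|100⟩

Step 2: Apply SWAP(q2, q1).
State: 1/√2|000⟩ + 1/√2|100⟩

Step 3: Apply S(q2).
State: 1/√2|000⟩ + 1/√2|100⟩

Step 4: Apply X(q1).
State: 1/√2|010⟩ + 1/√2|110⟩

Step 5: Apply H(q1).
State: 1/2|000⟩ - 1/2|010⟩ + 1/2|100⟩ - 1/2|110⟩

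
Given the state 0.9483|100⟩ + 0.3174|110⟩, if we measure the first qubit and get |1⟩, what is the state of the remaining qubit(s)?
0.9483|00⟩ + 0.3174|10⟩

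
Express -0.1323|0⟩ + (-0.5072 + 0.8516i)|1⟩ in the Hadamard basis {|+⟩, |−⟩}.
(-0.4522 + 0.6022i)|+⟩ + (0.2651 - 0.6022i)|−⟩

With |ψ⟩ = α|0⟩ + β|1⟩, the Hadamard-basis coefficients are ⟨+|ψ⟩ = (α + β)/√2 and ⟨−|ψ⟩ = (α − β)/√2.
Here α = -0.1323, β = (-0.5072 + 0.8516i): (α + β)/√2 = (-0.4522 + 0.6022i), (α − β)/√2 = (0.2651 - 0.6022i).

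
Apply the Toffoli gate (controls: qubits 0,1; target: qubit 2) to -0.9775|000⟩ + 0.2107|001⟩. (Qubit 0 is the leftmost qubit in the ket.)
-0.9775|000⟩ + 0.2107|001⟩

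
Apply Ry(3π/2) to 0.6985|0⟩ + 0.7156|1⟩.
-0.9999|0⟩ - 0.01209|1⟩

Ry(3π/2) = [[cos(θ/2), −sin(θ/2)], [sin(θ/2), cos(θ/2)]]; θ = 3π/2, cos(θ/2) ≈ -0.707107, sin(θ/2) ≈ 0.707107.
With a = amp(|0⟩) = 0.6985 and b = amp(|1⟩) = 0.7156:
new amp(|0⟩) = (-0.707107)·a + (-0.707107)·b = -0.9999
new amp(|1⟩) = (0.707107)·a + (-0.707107)·b = -0.01209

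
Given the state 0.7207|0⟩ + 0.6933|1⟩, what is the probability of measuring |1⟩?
0.4807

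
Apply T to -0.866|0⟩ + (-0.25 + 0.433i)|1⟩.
-0.866|0⟩ + (-0.483 + 0.1294i)|1⟩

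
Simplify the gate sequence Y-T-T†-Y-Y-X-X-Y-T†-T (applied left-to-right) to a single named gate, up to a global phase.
I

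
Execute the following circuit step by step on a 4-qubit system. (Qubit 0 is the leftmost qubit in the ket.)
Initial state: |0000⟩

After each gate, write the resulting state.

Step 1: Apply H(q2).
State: 1/√2|0000⟩ + 1/√2|0010⟩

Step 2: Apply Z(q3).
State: 1/√2|0000⟩ + 1/√2|0010⟩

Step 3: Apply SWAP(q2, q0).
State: 1/√2|0000⟩ + 1/√2|1000⟩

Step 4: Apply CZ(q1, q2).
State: 1/√2|0000⟩ + 1/√2|1000⟩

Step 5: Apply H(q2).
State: 1/2|0000⟩ + 1/2|0010⟩ + 1/2|1000⟩ + 1/2|1010⟩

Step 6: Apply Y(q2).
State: -(1/2)i|0000⟩ + (1/2)i|0010⟩ - (1/2)i|1000⟩ + (1/2)i|1010⟩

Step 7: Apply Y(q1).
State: 1/2|0100⟩ - 1/2|0110⟩ + 1/2|1100⟩ - 1/2|1110⟩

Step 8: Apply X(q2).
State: -1/2|0100⟩ + 1/2|0110⟩ - 1/2|1100⟩ + 1/2|1110⟩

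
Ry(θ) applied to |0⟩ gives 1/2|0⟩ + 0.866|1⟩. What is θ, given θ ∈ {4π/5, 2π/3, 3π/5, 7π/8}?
2π/3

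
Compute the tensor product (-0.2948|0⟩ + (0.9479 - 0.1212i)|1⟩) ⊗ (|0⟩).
-0.2948|00⟩ + (0.9479 - 0.1212i)|10⟩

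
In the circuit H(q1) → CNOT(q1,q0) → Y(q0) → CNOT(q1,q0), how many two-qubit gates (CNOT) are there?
2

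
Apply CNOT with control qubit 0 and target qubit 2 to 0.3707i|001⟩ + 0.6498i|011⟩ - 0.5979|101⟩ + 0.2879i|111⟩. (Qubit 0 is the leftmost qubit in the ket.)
0.3707i|001⟩ + 0.6498i|011⟩ - 0.5979|100⟩ + 0.2879i|110⟩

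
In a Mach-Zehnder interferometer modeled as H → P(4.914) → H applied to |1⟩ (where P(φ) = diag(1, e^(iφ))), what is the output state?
(0.3999 + 0.4899i)|0⟩ + (0.6001 - 0.4899i)|1⟩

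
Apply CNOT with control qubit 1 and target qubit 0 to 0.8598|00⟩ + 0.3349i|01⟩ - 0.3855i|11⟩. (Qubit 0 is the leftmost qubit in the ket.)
0.8598|00⟩ - 0.3855i|01⟩ + 0.3349i|11⟩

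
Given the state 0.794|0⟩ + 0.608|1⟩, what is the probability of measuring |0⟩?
0.6304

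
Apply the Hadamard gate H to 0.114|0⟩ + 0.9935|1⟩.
0.7831|0⟩ - 0.6219|1⟩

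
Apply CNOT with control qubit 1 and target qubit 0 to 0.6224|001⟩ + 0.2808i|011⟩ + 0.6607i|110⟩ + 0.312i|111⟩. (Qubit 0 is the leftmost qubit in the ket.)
0.6224|001⟩ + 0.6607i|010⟩ + 0.312i|011⟩ + 0.2808i|111⟩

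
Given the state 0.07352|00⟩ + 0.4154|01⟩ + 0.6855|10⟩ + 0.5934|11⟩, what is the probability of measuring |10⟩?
0.4699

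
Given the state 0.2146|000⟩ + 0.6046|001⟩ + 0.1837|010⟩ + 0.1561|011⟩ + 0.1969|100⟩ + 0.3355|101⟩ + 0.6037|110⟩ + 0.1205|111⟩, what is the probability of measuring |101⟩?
0.1126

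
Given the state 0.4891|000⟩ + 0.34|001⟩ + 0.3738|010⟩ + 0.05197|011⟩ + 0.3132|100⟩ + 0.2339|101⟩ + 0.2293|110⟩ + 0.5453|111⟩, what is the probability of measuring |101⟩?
0.05471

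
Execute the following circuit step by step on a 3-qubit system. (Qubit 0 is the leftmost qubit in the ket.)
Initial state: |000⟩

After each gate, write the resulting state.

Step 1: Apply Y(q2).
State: i|001⟩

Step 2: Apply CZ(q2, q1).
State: i|001⟩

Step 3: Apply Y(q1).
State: -|011⟩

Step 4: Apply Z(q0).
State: -|011⟩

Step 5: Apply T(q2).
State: (-1/√2 - (1/√2)i)|011⟩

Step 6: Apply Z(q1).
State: (1/√2 + (1/√2)i)|011⟩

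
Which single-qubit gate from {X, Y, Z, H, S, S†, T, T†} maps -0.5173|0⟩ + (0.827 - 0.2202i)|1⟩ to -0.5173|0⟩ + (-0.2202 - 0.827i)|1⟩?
S†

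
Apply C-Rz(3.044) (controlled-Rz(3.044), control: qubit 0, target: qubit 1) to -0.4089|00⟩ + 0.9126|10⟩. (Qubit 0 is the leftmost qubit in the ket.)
-0.4089|00⟩ + (0.04451 - 0.9115i)|10⟩

C-Rz(3.044) leaves the control-|0⟩ kets |00⟩, |01⟩ unchanged and applies Rz(3.044) to qubit 1 on the control-|1⟩ pair (|10⟩, |11⟩).
Rz(3.044) = [[e^(−iθ/2), 0], [0, e^(iθ/2)]] with e^(±iθ/2) = cos(θ/2) ± i·sin(θ/2); θ = 3.044, cos(θ/2) ≈ 0.048777, sin(θ/2) ≈ 0.99881.
With a = amp(|10⟩) = 0.9126 and b = amp(|11⟩) = 0:
new amp(|10⟩) = (0.048777 - 0.99881i)·a = (0.04451 - 0.9115i)
new amp(|11⟩) = (0.048777 + 0.99881i)·b = 0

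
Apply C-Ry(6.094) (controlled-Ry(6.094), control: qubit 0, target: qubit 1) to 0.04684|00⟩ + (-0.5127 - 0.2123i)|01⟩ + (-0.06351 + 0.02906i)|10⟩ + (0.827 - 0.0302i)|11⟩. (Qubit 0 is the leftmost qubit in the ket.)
0.04684|00⟩ + (-0.5127 - 0.2123i)|01⟩ + (-0.01489 - 0.02608i)|10⟩ + (-0.8293 + 0.03281i)|11⟩

C-Ry(6.094) leaves the control-|0⟩ kets |00⟩, |01⟩ unchanged and applies Ry(6.094) to qubit 1 on the control-|1⟩ pair (|10⟩, |11⟩).
Ry(6.094) = [[cos(θ/2), −sin(θ/2)], [sin(θ/2), cos(θ/2)]]; θ = 6.094, cos(θ/2) ≈ -0.995529, sin(θ/2) ≈ 0.0944517.
With a = amp(|10⟩) = (-0.06351 + 0.02906i) and b = amp(|11⟩) = (0.827 - 0.0302i):
new amp(|10⟩) = (-0.995529)·a + (-0.0944517)·b = (-0.01489 - 0.02608i)
new amp(|11⟩) = (0.0944517)·a + (-0.995529)·b = (-0.8293 + 0.03281i)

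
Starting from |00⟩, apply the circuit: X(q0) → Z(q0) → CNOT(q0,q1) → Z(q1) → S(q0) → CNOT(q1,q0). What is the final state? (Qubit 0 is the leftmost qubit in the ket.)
i|01⟩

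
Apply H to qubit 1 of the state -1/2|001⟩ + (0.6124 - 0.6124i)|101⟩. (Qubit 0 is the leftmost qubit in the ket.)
-1/√8|001⟩ - 1/√8|011⟩ + (0.433 - 0.433i)|101⟩ + (0.433 - 0.433i)|111⟩

H on qubit 1 mixes each pair of kets that differ only in qubit 1: amplitudes (a, b) of (|…0…⟩, |…1…⟩) become ((a + b)/√2, (a − b)/√2). Kets absent from the input have amplitude 0.
(|001⟩, |011⟩): (a, b) = (-1/2, 0) → (-1/√8, -1/√8)
(|101⟩, |111⟩): (a, b) = ((0.6124 - 0.6124i), 0) → ((0.433 - 0.433i), (0.433 - 0.433i))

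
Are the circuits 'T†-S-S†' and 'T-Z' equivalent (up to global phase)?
No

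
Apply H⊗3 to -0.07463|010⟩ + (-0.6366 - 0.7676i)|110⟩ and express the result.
(-0.2515 - 0.2714i)|000⟩ + (-0.2515 - 0.2714i)|001⟩ + (0.2515 + 0.2714i)|010⟩ + (0.2515 + 0.2714i)|011⟩ + (0.1987 + 0.2714i)|100⟩ + (0.1987 + 0.2714i)|101⟩ + (-0.1987 - 0.2714i)|110⟩ + (-0.1987 - 0.2714i)|111⟩

H⊗3 gives amp(|y⟩) = (1/2√2) Σ_x (−1)^(x·y) amp(|x⟩), where x·y is the number of positions in which both x and y have a 1.
|000⟩: (-0.07463 + (-0.6366 - 0.7676i))/(2√2) = (-0.2515 - 0.2714i)
|001⟩: (-0.07463 + (-0.6366 - 0.7676i))/(2√2) = (-0.2515 - 0.2714i)
|010⟩: (0.07463 - (-0.6366 - 0.7676i))/(2√2) = (0.2515 + 0.2714i)
|011⟩: (0.07463 - (-0.6366 - 0.7676i))/(2√2) = (0.2515 + 0.2714i)
|100⟩: (-0.07463 - (-0.6366 - 0.7676i))/(2√2) = (0.1987 + 0.2714i)
|101⟩: (-0.07463 - (-0.6366 - 0.7676i))/(2√2) = (0.1987 + 0.2714i)
|110⟩: (0.07463 + (-0.6366 - 0.7676i))/(2√2) = (-0.1987 - 0.2714i)
|111⟩: (0.07463 + (-0.6366 - 0.7676i))/(2√2) = (-0.1987 - 0.2714i)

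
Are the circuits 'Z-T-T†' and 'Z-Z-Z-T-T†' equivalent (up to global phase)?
Yes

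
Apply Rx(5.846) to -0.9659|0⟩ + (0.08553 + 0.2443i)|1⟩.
(0.9959 - 0.01855i)|0⟩ + (-0.08349 - 0.02903i)|1⟩

Rx(5.846) = [[cos(θ/2), −i·sin(θ/2)], [−i·sin(θ/2), cos(θ/2)]]; θ = 5.846, cos(θ/2) ≈ -0.976204, sin(θ/2) ≈ 0.216856.
With a = amp(|0⟩) = -0.9659 and b = amp(|1⟩) = (0.08553 + 0.2443i):
new amp(|0⟩) = (-0.976204)·a + (-0.216856i)·b = (0.9959 - 0.01855i)
new amp(|1⟩) = (-0.216856i)·a + (-0.976204)·b = (-0.08349 - 0.02903i)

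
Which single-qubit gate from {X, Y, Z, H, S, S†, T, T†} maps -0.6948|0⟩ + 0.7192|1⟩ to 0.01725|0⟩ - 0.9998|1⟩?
H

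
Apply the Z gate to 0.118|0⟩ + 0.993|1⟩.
0.118|0⟩ - 0.993|1⟩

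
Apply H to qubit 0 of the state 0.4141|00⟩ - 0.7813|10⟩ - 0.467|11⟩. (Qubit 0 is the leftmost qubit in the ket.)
-0.2596|00⟩ - 0.3302|01⟩ + 0.8453|10⟩ + 0.3302|11⟩

H on qubit 0 mixes each pair of kets that differ only in qubit 0: amplitudes (a, b) of (|…0…⟩, |…1…⟩) become ((a + b)/√2, (a − b)/√2). Kets absent from the input have amplitude 0.
(|00⟩, |10⟩): (a, b) = (0.4141, -0.7813) → (-0.2596, 0.8453)
(|01⟩, |11⟩): (a, b) = (0, -0.467) → (-0.3302, 0.3302)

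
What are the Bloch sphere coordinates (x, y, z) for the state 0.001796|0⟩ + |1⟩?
(0.003592, 0, -1)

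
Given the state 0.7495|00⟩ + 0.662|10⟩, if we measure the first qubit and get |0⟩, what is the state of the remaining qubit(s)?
|0⟩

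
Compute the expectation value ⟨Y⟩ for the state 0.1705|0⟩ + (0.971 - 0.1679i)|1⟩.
-0.05725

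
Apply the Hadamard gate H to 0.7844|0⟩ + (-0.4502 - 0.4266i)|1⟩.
(0.2363 - 0.3017i)|0⟩ + (0.873 + 0.3017i)|1⟩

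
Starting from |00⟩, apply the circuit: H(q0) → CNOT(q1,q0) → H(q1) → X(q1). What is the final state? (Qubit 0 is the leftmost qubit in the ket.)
1/2|00⟩ + 1/2|01⟩ + 1/2|10⟩ + 1/2|11⟩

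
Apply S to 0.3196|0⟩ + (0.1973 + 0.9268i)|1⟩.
0.3196|0⟩ + (-0.9268 + 0.1973i)|1⟩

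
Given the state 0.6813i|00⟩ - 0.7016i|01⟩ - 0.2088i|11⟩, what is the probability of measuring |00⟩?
0.4642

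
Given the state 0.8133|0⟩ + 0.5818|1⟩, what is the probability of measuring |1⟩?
0.3385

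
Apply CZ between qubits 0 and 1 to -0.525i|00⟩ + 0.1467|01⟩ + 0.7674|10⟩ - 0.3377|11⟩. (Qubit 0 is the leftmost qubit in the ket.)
-0.525i|00⟩ + 0.1467|01⟩ + 0.7674|10⟩ + 0.3377|11⟩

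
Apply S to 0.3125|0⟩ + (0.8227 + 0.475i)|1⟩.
0.3125|0⟩ + (-0.475 + 0.8227i)|1⟩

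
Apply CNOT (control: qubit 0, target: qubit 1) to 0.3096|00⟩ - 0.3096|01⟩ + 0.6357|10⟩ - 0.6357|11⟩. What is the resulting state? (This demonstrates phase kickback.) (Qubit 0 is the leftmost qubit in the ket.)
0.3096|00⟩ - 0.3096|01⟩ - 0.6357|10⟩ + 0.6357|11⟩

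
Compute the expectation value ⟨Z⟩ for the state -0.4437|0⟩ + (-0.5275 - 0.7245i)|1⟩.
-0.6063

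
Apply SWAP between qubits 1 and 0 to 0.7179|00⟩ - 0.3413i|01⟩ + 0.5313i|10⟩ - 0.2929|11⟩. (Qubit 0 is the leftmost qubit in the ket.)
0.7179|00⟩ + 0.5313i|01⟩ - 0.3413i|10⟩ - 0.2929|11⟩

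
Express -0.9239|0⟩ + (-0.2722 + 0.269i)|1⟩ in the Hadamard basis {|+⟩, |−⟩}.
(-0.8458 + 0.1902i)|+⟩ + (-0.4608 - 0.1902i)|−⟩

With |ψ⟩ = α|0⟩ + β|1⟩, the Hadamard-basis coefficients are ⟨+|ψ⟩ = (α + β)/√2 and ⟨−|ψ⟩ = (α − β)/√2.
Here α = -0.9239, β = (-0.2722 + 0.269i): (α + β)/√2 = (-0.8458 + 0.1902i), (α − β)/√2 = (-0.4608 - 0.1902i).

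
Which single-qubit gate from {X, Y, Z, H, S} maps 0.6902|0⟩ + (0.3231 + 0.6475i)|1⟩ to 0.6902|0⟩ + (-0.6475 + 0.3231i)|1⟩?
S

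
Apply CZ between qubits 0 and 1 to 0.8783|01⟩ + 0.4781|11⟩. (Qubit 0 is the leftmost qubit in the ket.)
0.8783|01⟩ - 0.4781|11⟩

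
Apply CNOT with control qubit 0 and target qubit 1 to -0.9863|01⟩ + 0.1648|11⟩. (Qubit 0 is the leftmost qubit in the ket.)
-0.9863|01⟩ + 0.1648|10⟩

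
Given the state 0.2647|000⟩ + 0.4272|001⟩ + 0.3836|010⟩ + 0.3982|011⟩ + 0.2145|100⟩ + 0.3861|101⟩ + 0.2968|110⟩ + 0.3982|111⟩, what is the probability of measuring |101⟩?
0.1491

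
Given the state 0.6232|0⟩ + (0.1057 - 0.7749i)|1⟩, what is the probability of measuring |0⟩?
0.3884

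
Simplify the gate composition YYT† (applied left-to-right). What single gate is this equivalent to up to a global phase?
T†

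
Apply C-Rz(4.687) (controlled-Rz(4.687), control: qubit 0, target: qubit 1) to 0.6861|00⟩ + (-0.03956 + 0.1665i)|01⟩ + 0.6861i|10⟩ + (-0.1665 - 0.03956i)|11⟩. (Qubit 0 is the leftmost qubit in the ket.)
0.6861|00⟩ + (-0.03956 + 0.1665i)|01⟩ + (0.4913 - 0.4789i)|10⟩ + (0.1446 - 0.0916i)|11⟩

C-Rz(4.687) leaves the control-|0⟩ kets |00⟩, |01⟩ unchanged and applies Rz(4.687) to qubit 1 on the control-|1⟩ pair (|10⟩, |11⟩).
Rz(4.687) = [[e^(−iθ/2), 0], [0, e^(iθ/2)]] with e^(±iθ/2) = cos(θ/2) ± i·sin(θ/2); θ = 4.687, cos(θ/2) ≈ -0.698074, sin(θ/2) ≈ 0.716026.
With a = amp(|10⟩) = 0.6861i and b = amp(|11⟩) = (-0.1665 - 0.03956i):
new amp(|10⟩) = (-0.698074 - 0.716026i)·a = (0.4913 - 0.4789i)
new amp(|11⟩) = (-0.698074 + 0.716026i)·b = (0.1446 - 0.0916i)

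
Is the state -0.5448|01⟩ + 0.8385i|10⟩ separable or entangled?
Entangled

Writing the state as a|00⟩ + b|01⟩ + c|10⟩ + d|11⟩, it is a product state iff ad − bc = 0.
Here (a, b, c, d) = (0, -0.5448, 0.8385i, 0): ad − bc = (0)(0) − (-0.5448)(0.8385i) = 0.4568i ≠ 0, so the state is entangled.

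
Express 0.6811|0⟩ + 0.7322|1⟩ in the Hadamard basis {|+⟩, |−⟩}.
0.9994|+⟩ - 0.03613|−⟩

With |ψ⟩ = α|0⟩ + β|1⟩, the Hadamard-basis coefficients are ⟨+|ψ⟩ = (α + β)/√2 and ⟨−|ψ⟩ = (α − β)/√2.
Here α = 0.6811, β = 0.7322: (α + β)/√2 = 0.9994, (α − β)/√2 = -0.03613.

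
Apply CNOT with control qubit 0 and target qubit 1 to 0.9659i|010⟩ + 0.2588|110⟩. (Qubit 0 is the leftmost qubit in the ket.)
0.9659i|010⟩ + 0.2588|100⟩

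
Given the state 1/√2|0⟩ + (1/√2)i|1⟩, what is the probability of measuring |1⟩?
1/2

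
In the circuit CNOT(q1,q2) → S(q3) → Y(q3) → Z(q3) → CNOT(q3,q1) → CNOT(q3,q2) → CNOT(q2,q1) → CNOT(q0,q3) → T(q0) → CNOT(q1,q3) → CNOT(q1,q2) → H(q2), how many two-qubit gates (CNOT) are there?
7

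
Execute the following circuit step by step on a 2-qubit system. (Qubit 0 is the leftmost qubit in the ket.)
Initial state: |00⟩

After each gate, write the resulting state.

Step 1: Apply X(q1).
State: |01⟩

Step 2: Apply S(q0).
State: |01⟩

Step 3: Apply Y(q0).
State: i|11⟩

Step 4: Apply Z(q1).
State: -i|11⟩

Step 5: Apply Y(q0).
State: -|01⟩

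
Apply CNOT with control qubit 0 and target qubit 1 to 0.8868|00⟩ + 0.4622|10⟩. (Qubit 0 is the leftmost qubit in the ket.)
0.8868|00⟩ + 0.4622|11⟩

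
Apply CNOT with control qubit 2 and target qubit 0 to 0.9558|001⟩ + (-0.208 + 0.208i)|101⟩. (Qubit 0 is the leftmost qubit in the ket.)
(-0.208 + 0.208i)|001⟩ + 0.9558|101⟩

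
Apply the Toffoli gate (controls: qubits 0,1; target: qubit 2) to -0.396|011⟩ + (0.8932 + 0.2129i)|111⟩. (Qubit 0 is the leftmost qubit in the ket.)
-0.396|011⟩ + (0.8932 + 0.2129i)|110⟩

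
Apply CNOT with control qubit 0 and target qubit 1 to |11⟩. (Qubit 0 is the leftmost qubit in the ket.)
|10⟩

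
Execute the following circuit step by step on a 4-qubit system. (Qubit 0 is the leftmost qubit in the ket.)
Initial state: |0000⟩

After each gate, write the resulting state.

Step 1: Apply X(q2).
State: |0010⟩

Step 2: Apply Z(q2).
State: -|0010⟩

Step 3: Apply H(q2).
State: -1/√2|0000⟩ + 1/√2|0010⟩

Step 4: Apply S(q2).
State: -1/√2|0000⟩ + (1/√2)i|0010⟩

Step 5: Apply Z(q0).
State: -1/√2|0000⟩ + (1/√2)i|0010⟩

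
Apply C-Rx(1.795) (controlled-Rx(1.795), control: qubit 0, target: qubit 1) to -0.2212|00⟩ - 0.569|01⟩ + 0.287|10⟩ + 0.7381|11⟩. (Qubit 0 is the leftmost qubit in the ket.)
-0.2212|00⟩ - 0.569|01⟩ + (0.179 - 0.577i)|10⟩ + (0.4603 - 0.2244i)|11⟩

C-Rx(1.795) leaves the control-|0⟩ kets |00⟩, |01⟩ unchanged and applies Rx(1.795) to qubit 1 on the control-|1⟩ pair (|10⟩, |11⟩).
Rx(1.795) = [[cos(θ/2), −i·sin(θ/2)], [−i·sin(θ/2), cos(θ/2)]]; θ = 1.795, cos(θ/2) ≈ 0.623566, sin(θ/2) ≈ 0.78177.
With a = amp(|10⟩) = 0.287 and b = amp(|11⟩) = 0.7381:
new amp(|10⟩) = (0.623566)·a + (-0.78177i)·b = (0.179 - 0.577i)
new amp(|11⟩) = (-0.78177i)·a + (0.623566)·b = (0.4603 - 0.2244i)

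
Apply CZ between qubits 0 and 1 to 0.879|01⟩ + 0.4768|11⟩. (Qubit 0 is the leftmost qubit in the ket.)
0.879|01⟩ - 0.4768|11⟩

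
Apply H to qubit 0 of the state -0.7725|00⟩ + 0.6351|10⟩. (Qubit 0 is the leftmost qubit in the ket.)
-0.09716|00⟩ - 0.9953|10⟩

H on qubit 0 mixes each pair of kets that differ only in qubit 0: amplitudes (a, b) of (|…0…⟩, |…1…⟩) become ((a + b)/√2, (a − b)/√2). Kets absent from the input have amplitude 0.
(|00⟩, |10⟩): (a, b) = (-0.7725, 0.6351) → (-0.09716, -0.9953)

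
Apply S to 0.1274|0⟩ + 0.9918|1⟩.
0.1274|0⟩ + 0.9918i|1⟩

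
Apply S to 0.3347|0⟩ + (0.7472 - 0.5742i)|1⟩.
0.3347|0⟩ + (0.5742 + 0.7472i)|1⟩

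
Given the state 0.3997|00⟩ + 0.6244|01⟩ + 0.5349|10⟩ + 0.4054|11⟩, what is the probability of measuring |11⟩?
0.1643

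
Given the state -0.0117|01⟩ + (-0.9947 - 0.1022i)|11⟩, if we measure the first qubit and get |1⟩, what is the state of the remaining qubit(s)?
(-0.9948 - 0.1022i)|1⟩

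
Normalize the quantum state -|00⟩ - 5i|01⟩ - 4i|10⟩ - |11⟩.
-0.1525|00⟩ - 0.7625i|01⟩ - 0.61i|10⟩ - 0.1525|11⟩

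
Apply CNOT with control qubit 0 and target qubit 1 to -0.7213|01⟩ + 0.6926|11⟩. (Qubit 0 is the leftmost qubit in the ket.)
-0.7213|01⟩ + 0.6926|10⟩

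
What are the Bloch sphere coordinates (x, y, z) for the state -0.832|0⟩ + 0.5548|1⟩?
(-0.9232, 0, 0.3844)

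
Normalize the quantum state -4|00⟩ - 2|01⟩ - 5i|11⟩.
-0.5963|00⟩ - 0.2981|01⟩ - 0.7454i|11⟩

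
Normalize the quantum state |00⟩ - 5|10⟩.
0.1961|00⟩ - 0.9806|10⟩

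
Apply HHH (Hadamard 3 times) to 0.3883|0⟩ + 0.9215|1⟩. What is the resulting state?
0.9262|0⟩ - 0.377|1⟩

H² = I, so H^3 = H: a single Hadamard. With (a, b) = (0.3883, 0.9215), H gives ((a + b)/√2, (a − b)/√2) = (0.9262, -0.377).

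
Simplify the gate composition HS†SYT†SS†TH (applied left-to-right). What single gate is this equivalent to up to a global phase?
Y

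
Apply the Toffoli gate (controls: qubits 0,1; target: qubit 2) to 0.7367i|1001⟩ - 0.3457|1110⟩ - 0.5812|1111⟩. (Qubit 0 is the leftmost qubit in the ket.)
0.7367i|1001⟩ - 0.3457|1100⟩ - 0.5812|1101⟩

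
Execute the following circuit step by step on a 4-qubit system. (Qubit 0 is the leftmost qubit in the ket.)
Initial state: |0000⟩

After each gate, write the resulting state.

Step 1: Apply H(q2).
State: 1/√2|0000⟩ + 1/√2|0010⟩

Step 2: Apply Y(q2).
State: -(1/√2)i|0000⟩ + (1/√2)i|0010⟩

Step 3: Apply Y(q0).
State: 1/√2|1000⟩ - 1/√2|1010⟩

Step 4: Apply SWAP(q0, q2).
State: 1/√2|0010⟩ - 1/√2|1010⟩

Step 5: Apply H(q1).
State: 1/2|0010⟩ + 1/2|0110⟩ - 1/2|1010⟩ - 1/2|1110⟩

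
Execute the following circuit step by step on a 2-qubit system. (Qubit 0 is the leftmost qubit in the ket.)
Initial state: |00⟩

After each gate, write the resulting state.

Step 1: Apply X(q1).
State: |01⟩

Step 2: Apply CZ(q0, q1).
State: |01⟩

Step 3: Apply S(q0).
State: |01⟩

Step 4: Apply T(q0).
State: |01⟩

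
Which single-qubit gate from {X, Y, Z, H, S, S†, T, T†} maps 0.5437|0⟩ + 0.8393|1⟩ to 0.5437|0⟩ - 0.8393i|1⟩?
S†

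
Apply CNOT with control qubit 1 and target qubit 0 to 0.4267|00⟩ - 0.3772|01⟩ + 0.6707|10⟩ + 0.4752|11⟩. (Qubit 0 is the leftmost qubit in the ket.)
0.4267|00⟩ + 0.4752|01⟩ + 0.6707|10⟩ - 0.3772|11⟩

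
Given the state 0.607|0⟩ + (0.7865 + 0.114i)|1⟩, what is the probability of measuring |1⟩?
0.6316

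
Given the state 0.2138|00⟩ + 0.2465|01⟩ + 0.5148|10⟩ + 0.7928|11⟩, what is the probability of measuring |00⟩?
0.04571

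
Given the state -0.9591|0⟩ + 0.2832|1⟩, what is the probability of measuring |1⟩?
0.0802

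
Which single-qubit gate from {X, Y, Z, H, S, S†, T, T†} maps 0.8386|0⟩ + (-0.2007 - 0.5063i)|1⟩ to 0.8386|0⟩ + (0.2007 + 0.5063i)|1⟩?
Z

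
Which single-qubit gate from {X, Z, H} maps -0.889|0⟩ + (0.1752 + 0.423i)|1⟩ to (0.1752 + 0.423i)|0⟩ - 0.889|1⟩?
X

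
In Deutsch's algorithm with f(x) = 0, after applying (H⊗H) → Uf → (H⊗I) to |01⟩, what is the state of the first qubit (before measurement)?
|0⟩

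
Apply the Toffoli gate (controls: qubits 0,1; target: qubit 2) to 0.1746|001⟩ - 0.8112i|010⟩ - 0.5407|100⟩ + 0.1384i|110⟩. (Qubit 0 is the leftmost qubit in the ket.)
0.1746|001⟩ - 0.8112i|010⟩ - 0.5407|100⟩ + 0.1384i|111⟩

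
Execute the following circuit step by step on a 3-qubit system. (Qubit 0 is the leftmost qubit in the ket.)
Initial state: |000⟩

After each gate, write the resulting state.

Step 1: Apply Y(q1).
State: i|010⟩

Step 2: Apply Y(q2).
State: -|011⟩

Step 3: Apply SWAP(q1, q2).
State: -|011⟩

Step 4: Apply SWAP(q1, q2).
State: -|011⟩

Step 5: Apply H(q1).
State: -1/√2|001⟩ + 1/√2|011⟩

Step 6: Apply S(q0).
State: -1/√2|001⟩ + 1/√2|011⟩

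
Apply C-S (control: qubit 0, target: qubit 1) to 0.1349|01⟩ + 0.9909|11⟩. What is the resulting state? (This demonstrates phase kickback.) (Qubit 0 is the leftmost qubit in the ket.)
0.1349|01⟩ + 0.9909i|11⟩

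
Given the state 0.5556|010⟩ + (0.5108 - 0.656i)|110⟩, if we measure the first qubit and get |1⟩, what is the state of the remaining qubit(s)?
(0.6144 - 0.789i)|10⟩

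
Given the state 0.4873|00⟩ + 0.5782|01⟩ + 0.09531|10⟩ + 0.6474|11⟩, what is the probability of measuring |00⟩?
0.2375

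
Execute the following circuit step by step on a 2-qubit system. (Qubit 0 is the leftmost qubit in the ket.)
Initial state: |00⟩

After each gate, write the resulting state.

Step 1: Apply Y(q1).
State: i|01⟩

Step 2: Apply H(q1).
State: (1/√2)i|00⟩ - (1/√2)i|01⟩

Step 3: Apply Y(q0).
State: -1/√2|10⟩ + 1/√2|11⟩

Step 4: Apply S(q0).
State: -(1/√2)i|10⟩ + (1/√2)i|11⟩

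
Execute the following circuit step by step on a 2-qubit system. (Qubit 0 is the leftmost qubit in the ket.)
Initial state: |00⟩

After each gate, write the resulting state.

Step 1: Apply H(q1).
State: 1/√2|00⟩ + 1/√2|01⟩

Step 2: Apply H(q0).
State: 1/2|00⟩ + 1/2|01⟩ + 1/2|10⟩ + 1/2|11⟩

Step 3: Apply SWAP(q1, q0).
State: 1/2|00⟩ + 1/2|01⟩ + 1/2|10⟩ + 1/2|11⟩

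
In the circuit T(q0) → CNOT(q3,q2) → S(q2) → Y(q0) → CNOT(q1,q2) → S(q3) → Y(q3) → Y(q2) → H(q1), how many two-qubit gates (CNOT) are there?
2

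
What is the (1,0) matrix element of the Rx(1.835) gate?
-0.7941i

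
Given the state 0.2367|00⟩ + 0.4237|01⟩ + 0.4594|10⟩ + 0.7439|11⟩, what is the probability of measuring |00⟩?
0.05603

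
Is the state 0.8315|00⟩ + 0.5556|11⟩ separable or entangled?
Entangled

Writing the state as a|00⟩ + b|01⟩ + c|10⟩ + d|11⟩, it is a product state iff ad − bc = 0.
Here (a, b, c, d) = (0.8315, 0, 0, 0.5556): ad − bc = (0.8315)(0.5556) − (0)(0) = 0.462 ≠ 0, so the state is entangled.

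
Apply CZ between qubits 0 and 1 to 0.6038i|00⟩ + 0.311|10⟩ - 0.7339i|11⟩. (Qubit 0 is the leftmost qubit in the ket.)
0.6038i|00⟩ + 0.311|10⟩ + 0.7339i|11⟩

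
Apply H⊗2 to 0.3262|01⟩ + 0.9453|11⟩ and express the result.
0.6358|00⟩ - 0.6358|01⟩ - 0.3096|10⟩ + 0.3096|11⟩

H⊗2 gives amp(|y⟩) = (1/2) Σ_x (−1)^(x·y) amp(|x⟩), where x·y is the number of positions in which both x and y have a 1.
|00⟩: (0.3262 + 0.9453)/2 = 0.6358
|01⟩: (-0.3262 - 0.9453)/2 = -0.6358
|10⟩: (0.3262 - 0.9453)/2 = -0.3096
|11⟩: (-0.3262 + 0.9453)/2 = 0.3096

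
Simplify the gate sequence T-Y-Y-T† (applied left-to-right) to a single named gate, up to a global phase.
I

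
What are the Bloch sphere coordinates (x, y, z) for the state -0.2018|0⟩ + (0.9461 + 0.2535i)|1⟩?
(-0.3818, -0.1023, -0.9186)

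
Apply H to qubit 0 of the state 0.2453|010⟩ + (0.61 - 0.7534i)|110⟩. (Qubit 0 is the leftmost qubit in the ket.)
(0.6048 - 0.5327i)|010⟩ + (-0.2579 + 0.5327i)|110⟩

H on qubit 0 mixes each pair of kets that differ only in qubit 0: amplitudes (a, b) of (|…0…⟩, |…1…⟩) become ((a + b)/√2, (a − b)/√2). Kets absent from the input have amplitude 0.
(|010⟩, |110⟩): (a, b) = (0.2453, (0.61 - 0.7534i)) → ((0.6048 - 0.5327i), (-0.2579 + 0.5327i))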